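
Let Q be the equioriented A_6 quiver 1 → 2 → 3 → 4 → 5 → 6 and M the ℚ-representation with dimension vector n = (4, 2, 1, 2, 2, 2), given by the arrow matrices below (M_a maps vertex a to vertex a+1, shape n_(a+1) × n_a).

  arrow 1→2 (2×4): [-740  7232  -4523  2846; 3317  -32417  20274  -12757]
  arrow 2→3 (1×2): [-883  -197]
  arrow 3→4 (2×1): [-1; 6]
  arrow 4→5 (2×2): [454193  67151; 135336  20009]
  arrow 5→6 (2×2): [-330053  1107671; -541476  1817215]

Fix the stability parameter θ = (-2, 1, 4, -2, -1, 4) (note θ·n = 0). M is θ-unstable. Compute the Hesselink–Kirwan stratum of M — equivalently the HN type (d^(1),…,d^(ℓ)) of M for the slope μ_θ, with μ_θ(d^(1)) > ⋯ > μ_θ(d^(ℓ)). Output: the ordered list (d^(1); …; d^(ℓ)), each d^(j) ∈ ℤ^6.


Barcode: M ≅ I[1,1]^2, I[1,2], I[1,6], I[4,6]. HN layers by μ_θ (5 steps, strictly decreasing):
  μ^(1)=4; μ^(2)=1; μ^(3)=1/2; μ^(4)=-1; μ^(5)=-2

((0, 0, 0, 0, 0, 2); (0, 1, 0, 0, 0, 0); (0, 1, 1, 1, 1, 0); (0, 0, 0, 0, 1, 0); (4, 0, 0, 1, 0, 0))


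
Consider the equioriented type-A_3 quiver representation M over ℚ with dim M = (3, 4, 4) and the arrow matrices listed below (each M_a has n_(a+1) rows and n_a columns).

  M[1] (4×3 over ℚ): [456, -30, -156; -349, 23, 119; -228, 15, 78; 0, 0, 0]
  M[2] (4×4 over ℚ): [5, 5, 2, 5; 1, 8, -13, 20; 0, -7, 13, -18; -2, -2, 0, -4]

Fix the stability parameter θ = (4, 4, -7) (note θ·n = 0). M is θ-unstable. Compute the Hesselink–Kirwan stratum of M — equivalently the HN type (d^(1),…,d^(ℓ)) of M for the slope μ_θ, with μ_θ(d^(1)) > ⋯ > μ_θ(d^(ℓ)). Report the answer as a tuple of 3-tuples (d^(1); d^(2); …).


Via rank(M_{q-1}∘⋯∘M_p): M ≅ I[1,1], I[1,3]^2, I[2,2], I[2,3], I[3,3].
μ_θ-semistable layers: μ^(1)=4; μ^(2)=1/3; μ^(3)=-3/2; μ^(4)=-7

((1, 1, 0); (2, 2, 2); (0, 1, 1); (0, 0, 1))


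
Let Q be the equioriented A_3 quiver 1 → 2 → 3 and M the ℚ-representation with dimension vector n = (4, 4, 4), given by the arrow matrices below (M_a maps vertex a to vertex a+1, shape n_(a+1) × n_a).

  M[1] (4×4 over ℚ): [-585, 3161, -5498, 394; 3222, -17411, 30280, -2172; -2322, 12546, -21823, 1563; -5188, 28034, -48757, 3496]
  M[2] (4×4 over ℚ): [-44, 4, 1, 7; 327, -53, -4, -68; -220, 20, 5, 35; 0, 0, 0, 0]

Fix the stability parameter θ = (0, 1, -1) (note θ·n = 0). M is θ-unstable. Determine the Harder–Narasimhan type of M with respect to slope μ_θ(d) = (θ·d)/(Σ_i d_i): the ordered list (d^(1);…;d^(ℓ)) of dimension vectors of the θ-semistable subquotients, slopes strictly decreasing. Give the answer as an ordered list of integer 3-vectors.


Interval decomposition of M: I[1,2]^2, I[1,3]^2, I[3,3]^2.
HN type (ℓ=3): μ^(1)=1; μ^(2)=0; μ^(3)=-1

((0, 2, 0); (4, 2, 2); (0, 0, 2))


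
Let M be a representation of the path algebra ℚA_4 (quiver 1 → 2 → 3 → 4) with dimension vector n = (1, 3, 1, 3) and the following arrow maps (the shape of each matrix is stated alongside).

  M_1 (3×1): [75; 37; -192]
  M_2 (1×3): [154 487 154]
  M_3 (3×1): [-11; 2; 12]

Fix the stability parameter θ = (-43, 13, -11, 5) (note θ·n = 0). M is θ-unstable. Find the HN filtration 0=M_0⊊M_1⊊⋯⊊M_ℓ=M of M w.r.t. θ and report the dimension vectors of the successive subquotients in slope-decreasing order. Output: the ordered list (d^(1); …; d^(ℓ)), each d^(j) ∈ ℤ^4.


Barcode: M ≅ I[1,4], I[2,2]^2, I[4,4]^2. HN layers by μ_θ (4 steps, strictly decreasing):
  μ^(1)=13; μ^(2)=5; μ^(3)=1; μ^(4)=-43

((0, 2, 0, 0); (0, 0, 0, 3); (0, 1, 1, 0); (1, 0, 0, 0))


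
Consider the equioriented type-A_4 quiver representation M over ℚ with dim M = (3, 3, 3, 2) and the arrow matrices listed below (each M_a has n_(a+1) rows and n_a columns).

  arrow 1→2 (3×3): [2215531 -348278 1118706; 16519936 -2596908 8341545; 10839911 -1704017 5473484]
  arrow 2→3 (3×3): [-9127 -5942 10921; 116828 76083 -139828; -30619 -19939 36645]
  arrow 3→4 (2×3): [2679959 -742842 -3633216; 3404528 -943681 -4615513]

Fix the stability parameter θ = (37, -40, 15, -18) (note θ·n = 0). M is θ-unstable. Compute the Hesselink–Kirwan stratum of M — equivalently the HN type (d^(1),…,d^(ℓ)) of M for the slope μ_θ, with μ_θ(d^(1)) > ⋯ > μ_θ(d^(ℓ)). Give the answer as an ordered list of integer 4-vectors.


Barcode: M ≅ I[1,2], I[1,3], I[1,4], I[3,4]. HN layers by μ_θ (2 steps, strictly decreasing):
  μ^(1)=15; μ^(2)=-3/2

((0, 0, 1, 0); (3, 3, 2, 2))


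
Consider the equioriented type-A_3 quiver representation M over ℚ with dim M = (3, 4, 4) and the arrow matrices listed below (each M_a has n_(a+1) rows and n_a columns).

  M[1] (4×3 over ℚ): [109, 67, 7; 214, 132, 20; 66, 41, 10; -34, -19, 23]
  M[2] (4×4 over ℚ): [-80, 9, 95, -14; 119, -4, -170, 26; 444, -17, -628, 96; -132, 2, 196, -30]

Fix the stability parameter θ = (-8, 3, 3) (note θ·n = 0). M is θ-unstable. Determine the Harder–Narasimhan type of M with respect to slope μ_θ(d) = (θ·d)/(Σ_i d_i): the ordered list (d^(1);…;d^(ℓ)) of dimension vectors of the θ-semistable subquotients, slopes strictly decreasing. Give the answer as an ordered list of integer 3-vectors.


Interval decomposition of M: I[1,3]^3, I[2,3].
HN type (ℓ=2): μ^(1)=3; μ^(2)=-8

((0, 4, 4); (3, 0, 0))


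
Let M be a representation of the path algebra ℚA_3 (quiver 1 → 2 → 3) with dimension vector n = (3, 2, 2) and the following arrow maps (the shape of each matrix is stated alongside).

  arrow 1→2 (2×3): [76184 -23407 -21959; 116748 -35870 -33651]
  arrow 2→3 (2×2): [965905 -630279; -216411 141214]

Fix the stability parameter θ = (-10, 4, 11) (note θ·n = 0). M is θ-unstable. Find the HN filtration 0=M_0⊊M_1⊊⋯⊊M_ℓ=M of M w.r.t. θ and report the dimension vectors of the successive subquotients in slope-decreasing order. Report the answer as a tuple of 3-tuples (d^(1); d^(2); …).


Via rank(M_{q-1}∘⋯∘M_p): M ≅ I[1,1], I[1,3]^2.
μ_θ-semistable layers: μ^(1)=11; μ^(2)=4; μ^(3)=-10

((0, 0, 2); (0, 2, 0); (3, 0, 0))


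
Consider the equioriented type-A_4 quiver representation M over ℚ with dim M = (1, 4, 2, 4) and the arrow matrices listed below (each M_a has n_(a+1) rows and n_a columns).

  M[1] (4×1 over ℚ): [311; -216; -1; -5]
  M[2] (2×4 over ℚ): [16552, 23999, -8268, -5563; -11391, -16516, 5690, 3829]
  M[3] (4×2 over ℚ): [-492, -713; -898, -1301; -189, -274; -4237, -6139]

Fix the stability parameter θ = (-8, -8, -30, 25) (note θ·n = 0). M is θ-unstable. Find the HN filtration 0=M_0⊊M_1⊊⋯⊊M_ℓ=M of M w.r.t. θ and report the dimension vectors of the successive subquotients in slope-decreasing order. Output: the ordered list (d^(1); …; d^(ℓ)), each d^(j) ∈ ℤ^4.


Barcode: M ≅ I[1,4], I[2,2]^2, I[2,4], I[4,4]^2. HN layers by μ_θ (4 steps, strictly decreasing):
  μ^(1)=25; μ^(2)=-8; μ^(3)=-46/3; μ^(4)=-19

((0, 0, 0, 4); (0, 2, 0, 0); (1, 1, 1, 0); (0, 1, 1, 0))


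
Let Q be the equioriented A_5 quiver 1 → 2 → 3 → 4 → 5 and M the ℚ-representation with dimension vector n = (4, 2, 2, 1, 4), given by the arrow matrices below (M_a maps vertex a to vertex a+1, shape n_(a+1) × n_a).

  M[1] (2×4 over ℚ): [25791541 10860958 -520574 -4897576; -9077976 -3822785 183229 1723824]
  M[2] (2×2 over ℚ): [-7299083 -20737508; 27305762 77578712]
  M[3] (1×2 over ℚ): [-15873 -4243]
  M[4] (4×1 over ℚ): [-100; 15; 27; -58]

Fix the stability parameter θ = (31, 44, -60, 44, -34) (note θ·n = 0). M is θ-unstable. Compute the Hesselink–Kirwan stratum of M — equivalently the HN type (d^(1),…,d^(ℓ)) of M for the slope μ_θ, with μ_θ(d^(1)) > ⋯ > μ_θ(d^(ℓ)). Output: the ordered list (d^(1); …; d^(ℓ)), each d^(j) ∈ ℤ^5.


Interval decomposition of M: I[1,1]^2, I[1,2], I[1,5], I[3,3], I[5,5]^3.
HN type (ℓ=5): μ^(1)=44; μ^(2)=31; μ^(3)=5; μ^(4)=-34; μ^(5)=-60

((0, 1, 0, 0, 0); (3, 0, 0, 0, 0); (1, 1, 1, 1, 1); (0, 0, 0, 0, 3); (0, 0, 1, 0, 0))


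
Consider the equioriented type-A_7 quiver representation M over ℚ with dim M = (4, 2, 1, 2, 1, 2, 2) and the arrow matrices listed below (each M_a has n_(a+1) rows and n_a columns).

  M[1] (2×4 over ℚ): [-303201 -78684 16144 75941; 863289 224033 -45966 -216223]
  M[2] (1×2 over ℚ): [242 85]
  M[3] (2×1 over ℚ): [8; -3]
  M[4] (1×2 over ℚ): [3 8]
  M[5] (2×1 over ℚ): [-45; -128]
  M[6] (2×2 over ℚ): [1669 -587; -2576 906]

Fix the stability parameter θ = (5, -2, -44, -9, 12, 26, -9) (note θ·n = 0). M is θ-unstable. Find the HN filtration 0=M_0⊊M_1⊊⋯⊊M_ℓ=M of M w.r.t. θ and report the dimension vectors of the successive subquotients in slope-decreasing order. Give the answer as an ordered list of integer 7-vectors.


Barcode: M ≅ I[1,1]^2, I[1,2], I[1,4], I[4,7], I[6,7]. HN layers by μ_θ (6 steps, strictly decreasing):
  μ^(1)=29/3; μ^(2)=17/2; μ^(3)=5; μ^(4)=3/2; μ^(5)=-9; μ^(6)=-41/3

((0, 0, 0, 0, 1, 1, 1); (0, 0, 0, 0, 0, 1, 1); (2, 0, 0, 0, 0, 0, 0); (1, 1, 0, 0, 0, 0, 0); (0, 0, 0, 2, 0, 0, 0); (1, 1, 1, 0, 0, 0, 0))


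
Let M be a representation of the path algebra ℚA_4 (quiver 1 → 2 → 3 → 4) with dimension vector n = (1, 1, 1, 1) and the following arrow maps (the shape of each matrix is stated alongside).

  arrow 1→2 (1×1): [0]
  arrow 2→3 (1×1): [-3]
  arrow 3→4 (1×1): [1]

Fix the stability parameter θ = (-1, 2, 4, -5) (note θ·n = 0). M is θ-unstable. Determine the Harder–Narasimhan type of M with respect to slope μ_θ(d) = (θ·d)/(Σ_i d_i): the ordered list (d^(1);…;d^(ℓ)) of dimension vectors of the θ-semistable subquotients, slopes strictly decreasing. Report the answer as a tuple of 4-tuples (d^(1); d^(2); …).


Interval decomposition of M: I[1,1], I[2,4].
HN type (ℓ=2): μ^(1)=1/3; μ^(2)=-1

((0, 1, 1, 1); (1, 0, 0, 0))


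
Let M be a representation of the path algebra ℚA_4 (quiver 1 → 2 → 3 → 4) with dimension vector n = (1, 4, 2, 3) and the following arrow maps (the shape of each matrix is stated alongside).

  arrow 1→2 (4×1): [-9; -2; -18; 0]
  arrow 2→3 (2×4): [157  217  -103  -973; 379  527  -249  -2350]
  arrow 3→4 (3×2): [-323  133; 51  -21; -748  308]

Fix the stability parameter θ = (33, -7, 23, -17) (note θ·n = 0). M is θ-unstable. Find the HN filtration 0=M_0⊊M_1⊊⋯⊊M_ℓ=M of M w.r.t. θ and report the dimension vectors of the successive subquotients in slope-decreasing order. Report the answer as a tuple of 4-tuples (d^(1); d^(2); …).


Interval decomposition of M: I[1,3], I[2,2]^2, I[2,4], I[4,4]^2.
HN type (ℓ=5): μ^(1)=23; μ^(2)=13; μ^(3)=3; μ^(4)=-7; μ^(5)=-17

((0, 0, 1, 0); (1, 1, 0, 0); (0, 0, 1, 1); (0, 3, 0, 0); (0, 0, 0, 2))


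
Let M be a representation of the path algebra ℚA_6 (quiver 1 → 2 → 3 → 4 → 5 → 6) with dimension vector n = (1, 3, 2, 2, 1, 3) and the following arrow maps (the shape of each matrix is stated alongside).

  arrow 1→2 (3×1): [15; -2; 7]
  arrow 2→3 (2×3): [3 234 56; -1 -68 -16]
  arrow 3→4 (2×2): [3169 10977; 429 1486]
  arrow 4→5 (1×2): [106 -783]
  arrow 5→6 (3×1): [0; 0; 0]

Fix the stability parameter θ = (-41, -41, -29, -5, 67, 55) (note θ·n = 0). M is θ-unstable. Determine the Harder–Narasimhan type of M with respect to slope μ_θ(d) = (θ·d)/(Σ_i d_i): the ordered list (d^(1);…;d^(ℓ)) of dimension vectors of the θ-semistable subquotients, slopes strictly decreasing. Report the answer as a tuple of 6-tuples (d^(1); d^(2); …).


Interval decomposition of M: I[1,5], I[2,2], I[2,4], I[6,6]^3.
HN type (ℓ=5): μ^(1)=67; μ^(2)=55; μ^(3)=-5; μ^(4)=-29; μ^(5)=-41

((0, 0, 0, 0, 1, 0); (0, 0, 0, 0, 0, 3); (0, 0, 0, 2, 0, 0); (0, 0, 2, 0, 0, 0); (1, 3, 0, 0, 0, 0))


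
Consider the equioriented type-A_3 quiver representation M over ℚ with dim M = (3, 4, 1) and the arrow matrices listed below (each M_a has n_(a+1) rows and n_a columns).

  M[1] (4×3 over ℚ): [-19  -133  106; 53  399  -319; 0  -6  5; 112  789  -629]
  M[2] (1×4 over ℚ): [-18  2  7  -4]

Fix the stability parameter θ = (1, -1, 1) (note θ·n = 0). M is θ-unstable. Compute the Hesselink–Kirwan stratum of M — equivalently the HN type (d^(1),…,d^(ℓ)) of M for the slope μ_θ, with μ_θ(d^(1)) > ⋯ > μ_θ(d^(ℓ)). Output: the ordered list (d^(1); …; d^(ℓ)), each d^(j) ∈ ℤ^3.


Via rank(M_{q-1}∘⋯∘M_p): M ≅ I[1,2]^2, I[1,3], I[2,2].
μ_θ-semistable layers: μ^(1)=1; μ^(2)=0; μ^(3)=-1

((0, 0, 1); (3, 3, 0); (0, 1, 0))


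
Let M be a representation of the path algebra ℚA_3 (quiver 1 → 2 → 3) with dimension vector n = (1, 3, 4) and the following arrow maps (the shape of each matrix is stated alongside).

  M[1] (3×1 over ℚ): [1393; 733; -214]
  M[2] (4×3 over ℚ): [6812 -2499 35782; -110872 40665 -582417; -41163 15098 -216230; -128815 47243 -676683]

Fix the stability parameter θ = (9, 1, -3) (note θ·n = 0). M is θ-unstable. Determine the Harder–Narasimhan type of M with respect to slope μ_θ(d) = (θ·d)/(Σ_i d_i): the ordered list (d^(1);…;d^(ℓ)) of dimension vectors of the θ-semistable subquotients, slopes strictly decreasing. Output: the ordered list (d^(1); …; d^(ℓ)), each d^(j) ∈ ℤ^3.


Interval decomposition of M: I[1,3], I[2,3]^2, I[3,3].
HN type (ℓ=3): μ^(1)=7/3; μ^(2)=-1; μ^(3)=-3

((1, 1, 1); (0, 2, 2); (0, 0, 1))


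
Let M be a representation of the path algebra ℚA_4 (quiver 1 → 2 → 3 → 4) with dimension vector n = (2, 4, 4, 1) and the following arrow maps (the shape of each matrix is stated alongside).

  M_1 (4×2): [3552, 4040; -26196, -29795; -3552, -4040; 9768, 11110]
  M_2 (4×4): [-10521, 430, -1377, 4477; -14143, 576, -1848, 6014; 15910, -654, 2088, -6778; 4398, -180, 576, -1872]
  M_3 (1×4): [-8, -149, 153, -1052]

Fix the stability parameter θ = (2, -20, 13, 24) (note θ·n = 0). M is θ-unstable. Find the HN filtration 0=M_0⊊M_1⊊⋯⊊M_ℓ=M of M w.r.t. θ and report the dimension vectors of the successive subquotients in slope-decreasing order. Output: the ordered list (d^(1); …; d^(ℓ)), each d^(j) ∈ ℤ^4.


Interval decomposition of M: I[1,1], I[1,4], I[2,2], I[2,3]^2, I[3,3].
HN type (ℓ=5): μ^(1)=24; μ^(2)=13; μ^(3)=2; μ^(4)=-9; μ^(5)=-20

((0, 0, 0, 1); (0, 0, 4, 0); (1, 0, 0, 0); (1, 1, 0, 0); (0, 3, 0, 0))


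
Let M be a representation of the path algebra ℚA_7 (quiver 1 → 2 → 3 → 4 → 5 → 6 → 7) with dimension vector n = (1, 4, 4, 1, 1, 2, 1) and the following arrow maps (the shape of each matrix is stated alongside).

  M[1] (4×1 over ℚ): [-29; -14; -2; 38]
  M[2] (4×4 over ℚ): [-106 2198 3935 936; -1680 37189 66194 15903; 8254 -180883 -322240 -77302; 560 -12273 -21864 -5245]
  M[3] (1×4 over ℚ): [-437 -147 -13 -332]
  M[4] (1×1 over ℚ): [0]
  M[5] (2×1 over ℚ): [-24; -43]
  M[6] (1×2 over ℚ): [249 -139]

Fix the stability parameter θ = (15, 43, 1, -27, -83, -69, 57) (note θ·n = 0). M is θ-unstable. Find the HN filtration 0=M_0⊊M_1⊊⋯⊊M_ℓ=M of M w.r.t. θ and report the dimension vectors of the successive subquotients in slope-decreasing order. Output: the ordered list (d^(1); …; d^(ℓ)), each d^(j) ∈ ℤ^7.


Via rank(M_{q-1}∘⋯∘M_p): M ≅ I[1,2], I[2,3]^2, I[2,4], I[3,3], I[5,7], I[6,6].
μ_θ-semistable layers: μ^(1)=57; μ^(2)=43; μ^(3)=22; μ^(4)=15; μ^(5)=17/3; μ^(6)=1; μ^(7)=-69; μ^(8)=-83

((0, 0, 0, 0, 0, 0, 1); (0, 1, 0, 0, 0, 0, 0); (0, 2, 2, 0, 0, 0, 0); (1, 0, 0, 0, 0, 0, 0); (0, 1, 1, 1, 0, 0, 0); (0, 0, 1, 0, 0, 0, 0); (0, 0, 0, 0, 0, 2, 0); (0, 0, 0, 0, 1, 0, 0))


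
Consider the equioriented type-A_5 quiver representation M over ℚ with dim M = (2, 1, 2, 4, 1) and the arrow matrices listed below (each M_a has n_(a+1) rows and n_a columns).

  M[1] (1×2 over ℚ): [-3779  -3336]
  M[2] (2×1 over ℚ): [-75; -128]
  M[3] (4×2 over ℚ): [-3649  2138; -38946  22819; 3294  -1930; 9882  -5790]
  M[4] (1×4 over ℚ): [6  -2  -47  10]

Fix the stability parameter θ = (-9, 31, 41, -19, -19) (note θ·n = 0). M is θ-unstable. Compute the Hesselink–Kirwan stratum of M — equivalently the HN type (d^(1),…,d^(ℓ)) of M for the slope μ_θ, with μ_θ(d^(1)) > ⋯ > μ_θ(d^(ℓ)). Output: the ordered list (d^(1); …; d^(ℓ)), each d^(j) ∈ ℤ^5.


Barcode: M ≅ I[1,1], I[1,4], I[3,4], I[4,4], I[4,5]. HN layers by μ_θ (4 steps, strictly decreasing):
  μ^(1)=53/3; μ^(2)=11; μ^(3)=-9; μ^(4)=-19

((0, 1, 1, 1, 0); (0, 0, 1, 1, 0); (2, 0, 0, 0, 0); (0, 0, 0, 2, 1))


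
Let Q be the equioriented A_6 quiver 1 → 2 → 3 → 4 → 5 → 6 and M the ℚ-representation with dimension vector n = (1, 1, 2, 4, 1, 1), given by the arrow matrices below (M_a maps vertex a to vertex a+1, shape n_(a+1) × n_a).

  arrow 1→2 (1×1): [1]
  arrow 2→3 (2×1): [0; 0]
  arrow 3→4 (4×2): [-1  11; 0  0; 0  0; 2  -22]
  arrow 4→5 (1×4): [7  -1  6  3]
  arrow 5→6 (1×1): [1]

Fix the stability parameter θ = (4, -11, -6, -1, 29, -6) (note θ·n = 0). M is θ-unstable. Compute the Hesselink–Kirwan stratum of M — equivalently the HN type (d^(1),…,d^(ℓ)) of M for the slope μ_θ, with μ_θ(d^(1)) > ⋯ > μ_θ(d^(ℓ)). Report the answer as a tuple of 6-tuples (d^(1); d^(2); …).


Interval decomposition of M: I[1,2], I[3,3], I[3,6], I[4,4]^3.
HN type (ℓ=4): μ^(1)=23/2; μ^(2)=-1; μ^(3)=-7/2; μ^(4)=-6

((0, 0, 0, 0, 1, 1); (0, 0, 0, 4, 0, 0); (1, 1, 0, 0, 0, 0); (0, 0, 2, 0, 0, 0))


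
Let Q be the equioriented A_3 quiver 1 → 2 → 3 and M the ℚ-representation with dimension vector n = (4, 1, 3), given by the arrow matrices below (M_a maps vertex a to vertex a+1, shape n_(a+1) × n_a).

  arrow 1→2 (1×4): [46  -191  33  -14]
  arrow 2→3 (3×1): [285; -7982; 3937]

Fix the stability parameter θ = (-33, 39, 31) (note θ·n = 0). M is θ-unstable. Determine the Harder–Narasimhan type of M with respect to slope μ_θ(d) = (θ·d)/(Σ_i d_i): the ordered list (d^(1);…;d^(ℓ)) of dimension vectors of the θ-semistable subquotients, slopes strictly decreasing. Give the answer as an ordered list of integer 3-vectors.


Barcode: M ≅ I[1,1]^3, I[1,3], I[3,3]^2. HN layers by μ_θ (3 steps, strictly decreasing):
  μ^(1)=35; μ^(2)=31; μ^(3)=-33

((0, 1, 1); (0, 0, 2); (4, 0, 0))


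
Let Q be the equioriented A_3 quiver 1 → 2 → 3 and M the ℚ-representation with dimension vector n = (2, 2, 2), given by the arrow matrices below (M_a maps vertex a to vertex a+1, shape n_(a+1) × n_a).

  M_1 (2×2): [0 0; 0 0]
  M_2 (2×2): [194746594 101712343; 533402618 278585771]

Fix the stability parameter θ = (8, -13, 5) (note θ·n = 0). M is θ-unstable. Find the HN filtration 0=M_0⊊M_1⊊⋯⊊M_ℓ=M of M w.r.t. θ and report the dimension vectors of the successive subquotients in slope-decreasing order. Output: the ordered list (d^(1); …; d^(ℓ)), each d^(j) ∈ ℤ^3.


Via rank(M_{q-1}∘⋯∘M_p): M ≅ I[1,1]^2, I[2,2], I[2,3], I[3,3].
μ_θ-semistable layers: μ^(1)=8; μ^(2)=5; μ^(3)=-13

((2, 0, 0); (0, 0, 2); (0, 2, 0))


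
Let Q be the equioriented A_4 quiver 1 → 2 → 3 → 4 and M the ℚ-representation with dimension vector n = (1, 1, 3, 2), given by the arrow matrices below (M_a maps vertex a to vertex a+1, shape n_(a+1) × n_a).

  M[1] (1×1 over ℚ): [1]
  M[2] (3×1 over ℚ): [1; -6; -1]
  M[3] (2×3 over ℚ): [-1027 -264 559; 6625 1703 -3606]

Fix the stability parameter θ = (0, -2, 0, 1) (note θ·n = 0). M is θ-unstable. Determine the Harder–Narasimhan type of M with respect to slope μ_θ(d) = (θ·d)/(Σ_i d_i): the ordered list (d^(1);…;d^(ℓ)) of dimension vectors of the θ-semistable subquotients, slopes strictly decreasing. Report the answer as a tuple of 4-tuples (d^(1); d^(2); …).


Barcode: M ≅ I[1,4], I[3,3], I[3,4]. HN layers by μ_θ (3 steps, strictly decreasing):
  μ^(1)=1; μ^(2)=0; μ^(3)=-1

((0, 0, 0, 2); (0, 0, 3, 0); (1, 1, 0, 0))


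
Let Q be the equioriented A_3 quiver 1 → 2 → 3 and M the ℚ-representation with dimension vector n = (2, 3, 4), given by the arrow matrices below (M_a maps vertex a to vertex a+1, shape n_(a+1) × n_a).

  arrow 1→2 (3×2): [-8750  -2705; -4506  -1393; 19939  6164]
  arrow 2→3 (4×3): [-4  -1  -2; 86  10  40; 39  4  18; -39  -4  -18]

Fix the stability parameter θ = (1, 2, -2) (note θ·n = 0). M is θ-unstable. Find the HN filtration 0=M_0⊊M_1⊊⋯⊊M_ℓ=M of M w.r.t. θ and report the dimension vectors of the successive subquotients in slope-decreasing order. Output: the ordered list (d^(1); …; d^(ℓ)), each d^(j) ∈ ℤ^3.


Barcode: M ≅ I[1,2], I[1,3], I[2,3], I[3,3]^2. HN layers by μ_θ (5 steps, strictly decreasing):
  μ^(1)=2; μ^(2)=1; μ^(3)=1/3; μ^(4)=0; μ^(5)=-2

((0, 1, 0); (1, 0, 0); (1, 1, 1); (0, 1, 1); (0, 0, 2))


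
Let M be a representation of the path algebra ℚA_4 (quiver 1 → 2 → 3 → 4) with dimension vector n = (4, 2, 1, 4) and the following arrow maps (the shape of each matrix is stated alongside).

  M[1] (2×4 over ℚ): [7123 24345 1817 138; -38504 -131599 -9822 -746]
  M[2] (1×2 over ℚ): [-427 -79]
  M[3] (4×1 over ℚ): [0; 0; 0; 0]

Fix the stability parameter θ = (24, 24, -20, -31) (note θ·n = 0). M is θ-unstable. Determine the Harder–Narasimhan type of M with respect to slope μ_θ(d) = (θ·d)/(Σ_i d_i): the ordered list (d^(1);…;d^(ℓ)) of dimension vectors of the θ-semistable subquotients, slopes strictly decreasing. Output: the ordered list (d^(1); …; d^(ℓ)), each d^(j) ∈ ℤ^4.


Via rank(M_{q-1}∘⋯∘M_p): M ≅ I[1,1]^2, I[1,2], I[1,3], I[4,4]^4.
μ_θ-semistable layers: μ^(1)=24; μ^(2)=28/3; μ^(3)=-31

((3, 1, 0, 0); (1, 1, 1, 0); (0, 0, 0, 4))


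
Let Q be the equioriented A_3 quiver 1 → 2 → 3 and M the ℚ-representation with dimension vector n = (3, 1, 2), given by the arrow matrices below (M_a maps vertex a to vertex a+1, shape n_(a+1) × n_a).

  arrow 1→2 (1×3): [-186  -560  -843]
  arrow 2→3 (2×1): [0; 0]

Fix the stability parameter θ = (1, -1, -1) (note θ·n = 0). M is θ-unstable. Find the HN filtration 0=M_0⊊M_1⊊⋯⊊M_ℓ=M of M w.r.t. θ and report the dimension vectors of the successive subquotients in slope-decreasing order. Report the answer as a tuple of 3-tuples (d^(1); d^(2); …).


Via rank(M_{q-1}∘⋯∘M_p): M ≅ I[1,1]^2, I[1,2], I[3,3]^2.
μ_θ-semistable layers: μ^(1)=1; μ^(2)=0; μ^(3)=-1

((2, 0, 0); (1, 1, 0); (0, 0, 2))


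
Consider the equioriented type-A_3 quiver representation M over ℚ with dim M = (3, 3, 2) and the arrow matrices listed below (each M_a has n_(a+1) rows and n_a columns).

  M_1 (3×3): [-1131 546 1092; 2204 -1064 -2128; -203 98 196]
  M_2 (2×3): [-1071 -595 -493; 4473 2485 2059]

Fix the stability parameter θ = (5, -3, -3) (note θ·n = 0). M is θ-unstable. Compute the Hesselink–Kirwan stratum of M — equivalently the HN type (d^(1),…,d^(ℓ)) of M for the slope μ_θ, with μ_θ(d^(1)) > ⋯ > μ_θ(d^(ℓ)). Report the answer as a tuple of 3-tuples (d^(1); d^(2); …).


Via rank(M_{q-1}∘⋯∘M_p): M ≅ I[1,1]^2, I[1,2], I[2,2], I[2,3], I[3,3].
μ_θ-semistable layers: μ^(1)=5; μ^(2)=1; μ^(3)=-3

((2, 0, 0); (1, 1, 0); (0, 2, 2))


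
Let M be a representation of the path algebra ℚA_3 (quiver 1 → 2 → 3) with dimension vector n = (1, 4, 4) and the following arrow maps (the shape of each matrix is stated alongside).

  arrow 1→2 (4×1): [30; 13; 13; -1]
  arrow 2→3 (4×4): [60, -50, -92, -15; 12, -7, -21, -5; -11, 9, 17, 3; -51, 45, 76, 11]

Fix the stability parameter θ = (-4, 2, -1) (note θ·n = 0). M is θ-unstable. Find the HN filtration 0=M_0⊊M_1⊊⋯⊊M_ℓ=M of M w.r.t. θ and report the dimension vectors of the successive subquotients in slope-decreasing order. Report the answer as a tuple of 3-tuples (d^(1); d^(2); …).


Barcode: M ≅ I[1,3], I[2,3]^3. HN layers by μ_θ (2 steps, strictly decreasing):
  μ^(1)=1/2; μ^(2)=-4

((0, 4, 4); (1, 0, 0))


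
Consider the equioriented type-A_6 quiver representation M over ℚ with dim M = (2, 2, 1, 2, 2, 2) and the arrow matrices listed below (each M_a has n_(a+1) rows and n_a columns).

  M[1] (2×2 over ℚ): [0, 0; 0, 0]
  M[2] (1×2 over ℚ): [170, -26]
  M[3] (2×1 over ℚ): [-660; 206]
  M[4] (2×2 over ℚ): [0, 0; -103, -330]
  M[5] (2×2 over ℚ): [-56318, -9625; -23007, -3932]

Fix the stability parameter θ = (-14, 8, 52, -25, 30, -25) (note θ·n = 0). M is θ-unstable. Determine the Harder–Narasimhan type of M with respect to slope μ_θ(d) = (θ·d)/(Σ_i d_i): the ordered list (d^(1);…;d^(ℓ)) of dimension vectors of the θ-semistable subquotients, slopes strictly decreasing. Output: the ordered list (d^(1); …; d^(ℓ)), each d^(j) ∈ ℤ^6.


Interval decomposition of M: I[1,1]^2, I[2,2], I[2,4], I[4,6], I[5,6].
HN type (ℓ=5): μ^(1)=27/2; μ^(2)=8; μ^(3)=5/2; μ^(4)=-14; μ^(5)=-25

((0, 0, 1, 1, 0, 0); (0, 2, 0, 0, 0, 0); (0, 0, 0, 0, 2, 2); (2, 0, 0, 0, 0, 0); (0, 0, 0, 1, 0, 0))


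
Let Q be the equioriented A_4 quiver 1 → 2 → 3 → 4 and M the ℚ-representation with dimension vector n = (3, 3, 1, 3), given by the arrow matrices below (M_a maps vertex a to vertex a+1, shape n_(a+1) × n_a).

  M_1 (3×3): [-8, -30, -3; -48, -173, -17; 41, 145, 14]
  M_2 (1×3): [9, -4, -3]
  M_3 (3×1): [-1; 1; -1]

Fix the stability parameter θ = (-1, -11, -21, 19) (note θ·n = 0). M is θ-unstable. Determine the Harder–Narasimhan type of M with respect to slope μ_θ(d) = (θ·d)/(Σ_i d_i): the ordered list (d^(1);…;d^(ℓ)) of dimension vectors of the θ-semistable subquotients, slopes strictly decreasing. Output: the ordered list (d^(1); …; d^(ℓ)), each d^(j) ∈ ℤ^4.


Barcode: M ≅ I[1,2]^2, I[1,4], I[4,4]^2. HN layers by μ_θ (3 steps, strictly decreasing):
  μ^(1)=19; μ^(2)=-6; μ^(3)=-11

((0, 0, 0, 3); (2, 2, 0, 0); (1, 1, 1, 0))


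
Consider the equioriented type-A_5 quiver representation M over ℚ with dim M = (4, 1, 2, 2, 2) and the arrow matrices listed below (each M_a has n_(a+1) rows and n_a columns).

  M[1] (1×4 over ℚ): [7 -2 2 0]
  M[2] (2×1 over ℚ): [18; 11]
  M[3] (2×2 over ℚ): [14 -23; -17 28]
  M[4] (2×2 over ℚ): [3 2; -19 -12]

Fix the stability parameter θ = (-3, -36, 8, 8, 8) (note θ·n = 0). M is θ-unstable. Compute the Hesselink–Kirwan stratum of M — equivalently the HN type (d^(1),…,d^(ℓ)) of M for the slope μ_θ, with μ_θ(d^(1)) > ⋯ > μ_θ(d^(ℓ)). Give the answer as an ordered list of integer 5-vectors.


Barcode: M ≅ I[1,1]^3, I[1,5], I[3,5]. HN layers by μ_θ (3 steps, strictly decreasing):
  μ^(1)=8; μ^(2)=-3; μ^(3)=-39/2

((0, 0, 2, 2, 2); (3, 0, 0, 0, 0); (1, 1, 0, 0, 0))


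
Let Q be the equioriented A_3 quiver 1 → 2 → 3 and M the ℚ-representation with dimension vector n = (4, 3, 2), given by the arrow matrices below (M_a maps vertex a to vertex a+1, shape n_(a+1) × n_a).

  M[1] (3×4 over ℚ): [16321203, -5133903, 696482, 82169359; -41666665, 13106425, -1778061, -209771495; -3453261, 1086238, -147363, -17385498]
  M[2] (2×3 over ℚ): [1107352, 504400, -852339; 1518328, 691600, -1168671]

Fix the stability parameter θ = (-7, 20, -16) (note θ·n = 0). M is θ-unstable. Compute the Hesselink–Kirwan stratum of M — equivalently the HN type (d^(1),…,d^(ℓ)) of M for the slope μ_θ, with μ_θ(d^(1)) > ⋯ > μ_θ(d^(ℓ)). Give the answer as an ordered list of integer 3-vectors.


Via rank(M_{q-1}∘⋯∘M_p): M ≅ I[1,1], I[1,2]^2, I[1,3], I[3,3].
μ_θ-semistable layers: μ^(1)=20; μ^(2)=2; μ^(3)=-7; μ^(4)=-16

((0, 2, 0); (0, 1, 1); (4, 0, 0); (0, 0, 1))


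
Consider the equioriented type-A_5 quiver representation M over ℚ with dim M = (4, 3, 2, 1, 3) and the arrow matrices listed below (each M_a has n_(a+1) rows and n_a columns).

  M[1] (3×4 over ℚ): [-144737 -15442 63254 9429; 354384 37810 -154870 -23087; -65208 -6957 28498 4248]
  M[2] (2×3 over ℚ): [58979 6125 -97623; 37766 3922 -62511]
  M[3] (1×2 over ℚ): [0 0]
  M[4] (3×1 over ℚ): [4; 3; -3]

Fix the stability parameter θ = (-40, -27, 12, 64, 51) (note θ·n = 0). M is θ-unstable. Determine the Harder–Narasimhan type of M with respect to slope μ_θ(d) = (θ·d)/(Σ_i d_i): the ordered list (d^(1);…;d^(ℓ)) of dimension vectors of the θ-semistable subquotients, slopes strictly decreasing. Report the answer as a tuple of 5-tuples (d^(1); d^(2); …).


Barcode: M ≅ I[1,1], I[1,2], I[1,3]^2, I[4,5], I[5,5]^2. HN layers by μ_θ (5 steps, strictly decreasing):
  μ^(1)=115/2; μ^(2)=51; μ^(3)=12; μ^(4)=-27; μ^(5)=-40

((0, 0, 0, 1, 1); (0, 0, 0, 0, 2); (0, 0, 2, 0, 0); (0, 3, 0, 0, 0); (4, 0, 0, 0, 0))


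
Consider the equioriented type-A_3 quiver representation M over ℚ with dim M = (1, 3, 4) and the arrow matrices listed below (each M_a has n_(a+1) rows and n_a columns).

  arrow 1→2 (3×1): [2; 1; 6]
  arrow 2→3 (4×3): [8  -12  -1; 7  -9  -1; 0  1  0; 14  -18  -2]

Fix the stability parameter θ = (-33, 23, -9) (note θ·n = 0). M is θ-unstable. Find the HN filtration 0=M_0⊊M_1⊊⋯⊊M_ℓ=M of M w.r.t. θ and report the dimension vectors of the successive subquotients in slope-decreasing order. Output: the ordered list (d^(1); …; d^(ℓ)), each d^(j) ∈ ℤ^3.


Barcode: M ≅ I[1,3], I[2,3]^2, I[3,3]. HN layers by μ_θ (3 steps, strictly decreasing):
  μ^(1)=7; μ^(2)=-9; μ^(3)=-33

((0, 3, 3); (0, 0, 1); (1, 0, 0))


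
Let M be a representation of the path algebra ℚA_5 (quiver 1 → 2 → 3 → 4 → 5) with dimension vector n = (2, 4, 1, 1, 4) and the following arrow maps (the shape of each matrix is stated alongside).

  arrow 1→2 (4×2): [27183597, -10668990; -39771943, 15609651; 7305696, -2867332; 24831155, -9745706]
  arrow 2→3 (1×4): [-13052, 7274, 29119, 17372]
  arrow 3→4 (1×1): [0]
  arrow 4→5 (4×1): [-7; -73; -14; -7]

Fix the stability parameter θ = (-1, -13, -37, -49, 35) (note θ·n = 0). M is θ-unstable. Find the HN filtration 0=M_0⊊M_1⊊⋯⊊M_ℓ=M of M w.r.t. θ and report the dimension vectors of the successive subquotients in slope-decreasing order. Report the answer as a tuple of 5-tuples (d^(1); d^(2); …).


Via rank(M_{q-1}∘⋯∘M_p): M ≅ I[1,2], I[1,3], I[2,2]^2, I[4,5], I[5,5]^3.
μ_θ-semistable layers: μ^(1)=35; μ^(2)=-7; μ^(3)=-13; μ^(4)=-17; μ^(5)=-49

((0, 0, 0, 0, 4); (1, 1, 0, 0, 0); (0, 2, 0, 0, 0); (1, 1, 1, 0, 0); (0, 0, 0, 1, 0))


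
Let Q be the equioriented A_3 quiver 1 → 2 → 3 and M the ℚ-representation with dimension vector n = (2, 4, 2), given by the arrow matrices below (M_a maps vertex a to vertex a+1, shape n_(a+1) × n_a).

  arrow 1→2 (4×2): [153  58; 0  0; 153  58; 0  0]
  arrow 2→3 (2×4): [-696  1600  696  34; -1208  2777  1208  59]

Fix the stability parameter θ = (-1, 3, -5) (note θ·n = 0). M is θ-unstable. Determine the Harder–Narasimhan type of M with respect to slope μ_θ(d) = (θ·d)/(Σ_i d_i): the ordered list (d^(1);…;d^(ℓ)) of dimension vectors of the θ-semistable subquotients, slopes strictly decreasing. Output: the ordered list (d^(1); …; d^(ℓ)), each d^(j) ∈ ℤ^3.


Interval decomposition of M: I[1,1], I[1,2], I[2,2], I[2,3]^2.
HN type (ℓ=2): μ^(1)=3; μ^(2)=-1

((0, 2, 0); (2, 2, 2))


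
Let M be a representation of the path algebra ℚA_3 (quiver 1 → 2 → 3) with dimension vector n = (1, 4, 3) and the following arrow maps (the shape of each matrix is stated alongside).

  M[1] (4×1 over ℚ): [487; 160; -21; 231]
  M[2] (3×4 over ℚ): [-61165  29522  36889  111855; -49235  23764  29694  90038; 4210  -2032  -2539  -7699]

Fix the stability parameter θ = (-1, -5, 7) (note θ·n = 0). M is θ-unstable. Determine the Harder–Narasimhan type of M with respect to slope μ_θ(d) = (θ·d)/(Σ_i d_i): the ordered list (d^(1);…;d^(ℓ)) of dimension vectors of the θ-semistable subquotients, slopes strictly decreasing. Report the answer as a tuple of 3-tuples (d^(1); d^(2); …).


Interval decomposition of M: I[1,3], I[2,2], I[2,3]^2.
HN type (ℓ=3): μ^(1)=7; μ^(2)=-3; μ^(3)=-5

((0, 0, 3); (1, 1, 0); (0, 3, 0))


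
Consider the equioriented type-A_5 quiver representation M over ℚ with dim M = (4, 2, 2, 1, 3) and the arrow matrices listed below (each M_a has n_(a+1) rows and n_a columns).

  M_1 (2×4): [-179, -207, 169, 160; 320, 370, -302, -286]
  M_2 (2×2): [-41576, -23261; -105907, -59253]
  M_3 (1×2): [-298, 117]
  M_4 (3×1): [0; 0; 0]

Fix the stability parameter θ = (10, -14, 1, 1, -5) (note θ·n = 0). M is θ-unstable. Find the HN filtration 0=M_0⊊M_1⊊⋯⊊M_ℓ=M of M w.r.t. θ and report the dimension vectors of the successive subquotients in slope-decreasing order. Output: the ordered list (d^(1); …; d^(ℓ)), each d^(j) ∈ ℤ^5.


Via rank(M_{q-1}∘⋯∘M_p): M ≅ I[1,1]^2, I[1,3], I[1,4], I[5,5]^3.
μ_θ-semistable layers: μ^(1)=10; μ^(2)=1; μ^(3)=-2; μ^(4)=-5

((2, 0, 0, 0, 0); (0, 0, 2, 1, 0); (2, 2, 0, 0, 0); (0, 0, 0, 0, 3))


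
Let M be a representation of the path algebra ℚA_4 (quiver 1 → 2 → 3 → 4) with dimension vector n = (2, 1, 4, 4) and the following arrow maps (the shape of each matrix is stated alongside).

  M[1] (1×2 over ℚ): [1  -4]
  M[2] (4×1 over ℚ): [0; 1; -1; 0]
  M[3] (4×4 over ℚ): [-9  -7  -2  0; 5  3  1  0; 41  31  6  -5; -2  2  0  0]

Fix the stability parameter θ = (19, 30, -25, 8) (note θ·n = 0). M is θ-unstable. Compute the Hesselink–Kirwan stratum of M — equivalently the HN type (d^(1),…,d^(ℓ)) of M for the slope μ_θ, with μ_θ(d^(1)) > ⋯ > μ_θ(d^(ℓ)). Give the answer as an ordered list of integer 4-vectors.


Via rank(M_{q-1}∘⋯∘M_p): M ≅ I[1,1], I[1,4], I[3,3], I[3,4]^2, I[4,4].
μ_θ-semistable layers: μ^(1)=19; μ^(2)=8; μ^(3)=-25

((1, 0, 0, 0); (1, 1, 1, 4); (0, 0, 3, 0))


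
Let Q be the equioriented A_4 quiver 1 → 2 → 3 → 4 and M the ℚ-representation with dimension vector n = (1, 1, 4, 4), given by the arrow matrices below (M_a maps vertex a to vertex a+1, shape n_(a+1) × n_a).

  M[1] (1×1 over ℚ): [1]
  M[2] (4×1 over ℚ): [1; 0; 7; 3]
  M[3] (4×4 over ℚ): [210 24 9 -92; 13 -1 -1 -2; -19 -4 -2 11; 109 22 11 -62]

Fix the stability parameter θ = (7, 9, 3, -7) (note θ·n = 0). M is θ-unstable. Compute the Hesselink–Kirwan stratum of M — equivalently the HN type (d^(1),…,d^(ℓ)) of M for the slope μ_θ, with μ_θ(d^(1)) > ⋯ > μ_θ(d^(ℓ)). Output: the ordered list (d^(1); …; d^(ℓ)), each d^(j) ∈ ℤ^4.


Interval decomposition of M: I[1,4], I[3,4]^3.
HN type (ℓ=2): μ^(1)=3; μ^(2)=-2

((1, 1, 1, 1); (0, 0, 3, 3))


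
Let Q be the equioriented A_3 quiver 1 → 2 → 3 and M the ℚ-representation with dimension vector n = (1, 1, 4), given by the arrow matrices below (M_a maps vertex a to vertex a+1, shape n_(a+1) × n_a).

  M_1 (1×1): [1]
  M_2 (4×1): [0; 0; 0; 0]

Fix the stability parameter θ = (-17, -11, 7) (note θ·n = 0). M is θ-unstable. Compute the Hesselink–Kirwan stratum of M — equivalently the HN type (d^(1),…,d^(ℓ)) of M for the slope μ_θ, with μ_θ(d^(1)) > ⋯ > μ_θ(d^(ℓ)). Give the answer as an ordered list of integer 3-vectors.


Barcode: M ≅ I[1,2], I[3,3]^4. HN layers by μ_θ (3 steps, strictly decreasing):
  μ^(1)=7; μ^(2)=-11; μ^(3)=-17

((0, 0, 4); (0, 1, 0); (1, 0, 0))


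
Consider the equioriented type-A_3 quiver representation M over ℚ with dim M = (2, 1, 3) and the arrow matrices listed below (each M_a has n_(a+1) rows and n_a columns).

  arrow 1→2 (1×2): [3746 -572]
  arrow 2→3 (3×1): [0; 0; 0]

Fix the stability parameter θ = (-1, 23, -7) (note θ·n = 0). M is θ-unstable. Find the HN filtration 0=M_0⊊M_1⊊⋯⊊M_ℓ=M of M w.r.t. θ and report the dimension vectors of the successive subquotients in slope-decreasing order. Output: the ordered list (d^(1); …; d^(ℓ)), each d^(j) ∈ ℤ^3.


Via rank(M_{q-1}∘⋯∘M_p): M ≅ I[1,1], I[1,2], I[3,3]^3.
μ_θ-semistable layers: μ^(1)=23; μ^(2)=-1; μ^(3)=-7

((0, 1, 0); (2, 0, 0); (0, 0, 3))


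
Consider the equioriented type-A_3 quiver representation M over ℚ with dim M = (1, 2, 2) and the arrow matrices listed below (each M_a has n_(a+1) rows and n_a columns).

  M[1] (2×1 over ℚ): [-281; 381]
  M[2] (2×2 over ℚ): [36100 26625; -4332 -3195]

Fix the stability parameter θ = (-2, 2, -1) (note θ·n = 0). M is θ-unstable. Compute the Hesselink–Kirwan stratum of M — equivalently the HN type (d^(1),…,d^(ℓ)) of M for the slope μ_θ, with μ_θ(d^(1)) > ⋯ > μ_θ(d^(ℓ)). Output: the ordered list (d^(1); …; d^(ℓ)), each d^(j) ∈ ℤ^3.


Via rank(M_{q-1}∘⋯∘M_p): M ≅ I[1,3], I[2,2], I[3,3].
μ_θ-semistable layers: μ^(1)=2; μ^(2)=1/2; μ^(3)=-1; μ^(4)=-2

((0, 1, 0); (0, 1, 1); (0, 0, 1); (1, 0, 0))


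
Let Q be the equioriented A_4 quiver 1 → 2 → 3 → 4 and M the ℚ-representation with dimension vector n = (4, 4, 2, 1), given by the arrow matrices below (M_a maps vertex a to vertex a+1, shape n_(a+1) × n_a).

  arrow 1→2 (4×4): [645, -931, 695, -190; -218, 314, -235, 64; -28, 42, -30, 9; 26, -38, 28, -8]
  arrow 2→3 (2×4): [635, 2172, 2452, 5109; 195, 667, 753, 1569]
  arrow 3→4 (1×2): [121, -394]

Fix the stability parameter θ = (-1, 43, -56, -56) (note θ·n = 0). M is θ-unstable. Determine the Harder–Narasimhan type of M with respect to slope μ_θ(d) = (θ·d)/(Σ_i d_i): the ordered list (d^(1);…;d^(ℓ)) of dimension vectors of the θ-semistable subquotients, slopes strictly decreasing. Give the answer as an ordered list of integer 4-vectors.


Barcode: M ≅ I[1,1], I[1,2], I[1,3], I[1,4], I[2,2]. HN layers by μ_θ (4 steps, strictly decreasing):
  μ^(1)=43; μ^(2)=-1; μ^(3)=-14/3; μ^(4)=-35/2

((0, 2, 0, 0); (2, 0, 0, 0); (1, 1, 1, 0); (1, 1, 1, 1))


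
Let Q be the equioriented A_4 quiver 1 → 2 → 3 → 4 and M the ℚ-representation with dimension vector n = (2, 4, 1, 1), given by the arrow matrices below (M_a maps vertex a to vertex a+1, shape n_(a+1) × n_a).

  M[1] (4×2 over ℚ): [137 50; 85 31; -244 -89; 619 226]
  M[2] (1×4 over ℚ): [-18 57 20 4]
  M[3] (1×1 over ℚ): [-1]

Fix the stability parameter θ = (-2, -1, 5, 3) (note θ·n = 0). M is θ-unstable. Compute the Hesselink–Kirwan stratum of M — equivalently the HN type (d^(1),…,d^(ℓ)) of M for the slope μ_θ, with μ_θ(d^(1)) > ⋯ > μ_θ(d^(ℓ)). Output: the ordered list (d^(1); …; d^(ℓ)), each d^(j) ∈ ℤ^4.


Interval decomposition of M: I[1,2], I[1,4], I[2,2]^2.
HN type (ℓ=3): μ^(1)=4; μ^(2)=-1; μ^(3)=-2

((0, 0, 1, 1); (0, 4, 0, 0); (2, 0, 0, 0))


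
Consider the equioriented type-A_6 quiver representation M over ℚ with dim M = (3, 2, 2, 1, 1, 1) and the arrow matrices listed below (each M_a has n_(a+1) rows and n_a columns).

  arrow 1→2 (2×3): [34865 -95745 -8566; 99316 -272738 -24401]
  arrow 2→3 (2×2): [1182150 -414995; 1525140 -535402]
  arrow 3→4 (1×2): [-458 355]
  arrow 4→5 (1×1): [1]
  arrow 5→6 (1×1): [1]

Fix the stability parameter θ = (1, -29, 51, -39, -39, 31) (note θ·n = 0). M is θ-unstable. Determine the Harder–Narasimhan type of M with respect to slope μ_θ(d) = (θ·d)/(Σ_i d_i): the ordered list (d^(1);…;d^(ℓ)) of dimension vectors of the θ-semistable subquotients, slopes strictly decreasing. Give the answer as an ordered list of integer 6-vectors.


Barcode: M ≅ I[1,1], I[1,2], I[1,3], I[3,6]. HN layers by μ_θ (5 steps, strictly decreasing):
  μ^(1)=51; μ^(2)=31; μ^(3)=1; μ^(4)=-9; μ^(5)=-14

((0, 0, 1, 0, 0, 0); (0, 0, 0, 0, 0, 1); (1, 0, 0, 0, 0, 0); (0, 0, 1, 1, 1, 0); (2, 2, 0, 0, 0, 0))


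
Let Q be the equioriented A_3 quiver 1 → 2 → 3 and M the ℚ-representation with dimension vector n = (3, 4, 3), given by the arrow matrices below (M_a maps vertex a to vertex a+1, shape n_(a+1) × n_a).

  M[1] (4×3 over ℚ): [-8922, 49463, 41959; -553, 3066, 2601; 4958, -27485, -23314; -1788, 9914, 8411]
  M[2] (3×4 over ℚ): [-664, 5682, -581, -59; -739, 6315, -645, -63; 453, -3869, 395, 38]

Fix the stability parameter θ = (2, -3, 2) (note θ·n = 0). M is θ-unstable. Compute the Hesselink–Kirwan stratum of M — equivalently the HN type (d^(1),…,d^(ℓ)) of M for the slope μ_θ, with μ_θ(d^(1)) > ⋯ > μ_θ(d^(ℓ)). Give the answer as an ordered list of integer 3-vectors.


Barcode: M ≅ I[1,3]^3, I[2,2]. HN layers by μ_θ (3 steps, strictly decreasing):
  μ^(1)=2; μ^(2)=-1/2; μ^(3)=-3

((0, 0, 3); (3, 3, 0); (0, 1, 0))
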